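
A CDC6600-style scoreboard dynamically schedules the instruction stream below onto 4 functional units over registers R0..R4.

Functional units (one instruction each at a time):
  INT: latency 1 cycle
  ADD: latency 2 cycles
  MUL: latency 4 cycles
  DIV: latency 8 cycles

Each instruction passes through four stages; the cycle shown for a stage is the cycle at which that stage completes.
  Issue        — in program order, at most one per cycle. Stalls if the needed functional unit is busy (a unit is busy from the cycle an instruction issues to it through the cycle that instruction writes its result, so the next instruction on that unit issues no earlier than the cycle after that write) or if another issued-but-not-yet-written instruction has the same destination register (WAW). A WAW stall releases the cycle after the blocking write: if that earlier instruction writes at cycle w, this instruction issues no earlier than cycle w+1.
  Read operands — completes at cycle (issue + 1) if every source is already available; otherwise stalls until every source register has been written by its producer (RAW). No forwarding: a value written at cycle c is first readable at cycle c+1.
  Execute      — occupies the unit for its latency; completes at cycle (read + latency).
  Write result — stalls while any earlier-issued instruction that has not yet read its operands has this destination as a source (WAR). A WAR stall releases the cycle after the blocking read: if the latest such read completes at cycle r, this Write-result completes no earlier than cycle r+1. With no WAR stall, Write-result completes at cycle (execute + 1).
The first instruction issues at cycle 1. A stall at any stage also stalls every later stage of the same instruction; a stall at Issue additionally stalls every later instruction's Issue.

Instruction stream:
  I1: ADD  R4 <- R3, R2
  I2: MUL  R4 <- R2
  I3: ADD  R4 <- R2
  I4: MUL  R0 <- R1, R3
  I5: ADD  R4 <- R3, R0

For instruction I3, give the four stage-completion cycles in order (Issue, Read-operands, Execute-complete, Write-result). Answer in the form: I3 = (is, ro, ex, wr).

1) issue 1, read 2, done 4, write 5
2) issue 6, read 7, done 11, write 12  <WAW R4: wait I1 write@5>
3) issue 13, read 14, done 16, write 17  <WAW R4: wait I2 write@12>
4) issue 14, read 15, done 19, write 20
5) issue 18, read 21, done 23, write 24  <struct: ADD busy until I3 writes@17 / RAW R0: wait I4 write@20>

I3 = (13, 14, 16, 17)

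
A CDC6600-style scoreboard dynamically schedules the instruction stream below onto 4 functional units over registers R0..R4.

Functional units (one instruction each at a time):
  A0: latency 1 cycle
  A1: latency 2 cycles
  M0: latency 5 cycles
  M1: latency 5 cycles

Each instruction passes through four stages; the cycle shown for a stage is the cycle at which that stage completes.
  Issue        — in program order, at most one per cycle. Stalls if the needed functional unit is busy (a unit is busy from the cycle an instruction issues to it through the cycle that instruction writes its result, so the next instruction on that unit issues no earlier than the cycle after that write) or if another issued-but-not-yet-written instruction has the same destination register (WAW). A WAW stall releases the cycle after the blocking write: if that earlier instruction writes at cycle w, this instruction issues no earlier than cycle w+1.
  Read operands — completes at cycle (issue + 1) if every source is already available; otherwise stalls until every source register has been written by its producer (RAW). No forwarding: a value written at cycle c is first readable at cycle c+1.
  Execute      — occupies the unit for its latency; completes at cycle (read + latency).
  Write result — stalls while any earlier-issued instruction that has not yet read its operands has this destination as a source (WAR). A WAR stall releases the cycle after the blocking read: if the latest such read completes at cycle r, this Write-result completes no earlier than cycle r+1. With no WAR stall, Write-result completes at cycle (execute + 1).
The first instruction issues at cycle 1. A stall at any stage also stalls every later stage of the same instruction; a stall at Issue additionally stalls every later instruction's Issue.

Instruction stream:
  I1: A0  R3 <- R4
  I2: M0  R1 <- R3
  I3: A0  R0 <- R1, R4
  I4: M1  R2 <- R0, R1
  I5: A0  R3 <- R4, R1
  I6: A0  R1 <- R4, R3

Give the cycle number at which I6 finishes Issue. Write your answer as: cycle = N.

cycle = 19

[1] I1 dispatched to A0
[2] I1 operands ready · I2 dispatched to M0
[3] I1 complete
[4] R3←I1
[5] I2 operands ready · I3 dispatched to A0
[6] I4 dispatched to M1
[10] I2 complete
[11] R1←I2
[12] I3 operands ready
[13] I3 complete
[14] R0←I3
[15] I4 operands ready · I5 dispatched to A0
[16] I5 operands ready
[17] I5 complete
[18] R3←I5
[19] I6 dispatched to A0
[20] I4 complete · I6 operands ready
[21] R2←I4 · I6 complete
[22] R1←I6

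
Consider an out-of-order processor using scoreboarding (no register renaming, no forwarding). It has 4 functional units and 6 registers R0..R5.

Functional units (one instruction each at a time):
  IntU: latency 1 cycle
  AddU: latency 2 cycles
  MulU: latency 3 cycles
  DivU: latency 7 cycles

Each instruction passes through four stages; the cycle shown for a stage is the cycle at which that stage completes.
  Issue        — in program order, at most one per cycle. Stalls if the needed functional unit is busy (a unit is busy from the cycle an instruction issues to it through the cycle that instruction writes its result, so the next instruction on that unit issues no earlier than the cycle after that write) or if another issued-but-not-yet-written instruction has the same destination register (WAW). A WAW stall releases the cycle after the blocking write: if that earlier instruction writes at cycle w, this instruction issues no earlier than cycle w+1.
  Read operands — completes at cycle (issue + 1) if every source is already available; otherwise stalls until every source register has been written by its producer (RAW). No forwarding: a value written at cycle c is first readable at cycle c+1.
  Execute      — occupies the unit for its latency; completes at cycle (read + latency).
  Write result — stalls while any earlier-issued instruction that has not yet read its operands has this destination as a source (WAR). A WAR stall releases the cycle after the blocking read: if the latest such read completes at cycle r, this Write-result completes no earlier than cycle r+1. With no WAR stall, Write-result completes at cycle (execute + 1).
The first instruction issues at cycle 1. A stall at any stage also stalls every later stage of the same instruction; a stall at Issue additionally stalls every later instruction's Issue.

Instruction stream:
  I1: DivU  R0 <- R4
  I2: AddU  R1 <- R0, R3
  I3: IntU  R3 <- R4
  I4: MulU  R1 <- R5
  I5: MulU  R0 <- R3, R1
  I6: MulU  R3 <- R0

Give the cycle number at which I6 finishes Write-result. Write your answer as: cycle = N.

cycle 1: issue I1 (DivU)
cycle 2: I1 read-ops | issue I2 (AddU)
cycle 3: issue I3 (IntU)
cycle 4: I3 read-ops
cycle 5: I3 finished on IntU
cycle 9: I1 finished on DivU
cycle 10: I1→R0
cycle 11: I2 read-ops
cycle 12: I3→R3
cycle 13: I2 finished on AddU
cycle 14: I2→R1
cycle 15: issue I4 (MulU)
cycle 16: I4 read-ops
cycle 19: I4 finished on MulU
cycle 20: I4→R1
cycle 21: issue I5 (MulU)
cycle 22: I5 read-ops
cycle 25: I5 finished on MulU
cycle 26: I5→R0
cycle 27: issue I6 (MulU)
cycle 28: I6 read-ops
cycle 31: I6 finished on MulU
cycle 32: I6→R3

cycle = 32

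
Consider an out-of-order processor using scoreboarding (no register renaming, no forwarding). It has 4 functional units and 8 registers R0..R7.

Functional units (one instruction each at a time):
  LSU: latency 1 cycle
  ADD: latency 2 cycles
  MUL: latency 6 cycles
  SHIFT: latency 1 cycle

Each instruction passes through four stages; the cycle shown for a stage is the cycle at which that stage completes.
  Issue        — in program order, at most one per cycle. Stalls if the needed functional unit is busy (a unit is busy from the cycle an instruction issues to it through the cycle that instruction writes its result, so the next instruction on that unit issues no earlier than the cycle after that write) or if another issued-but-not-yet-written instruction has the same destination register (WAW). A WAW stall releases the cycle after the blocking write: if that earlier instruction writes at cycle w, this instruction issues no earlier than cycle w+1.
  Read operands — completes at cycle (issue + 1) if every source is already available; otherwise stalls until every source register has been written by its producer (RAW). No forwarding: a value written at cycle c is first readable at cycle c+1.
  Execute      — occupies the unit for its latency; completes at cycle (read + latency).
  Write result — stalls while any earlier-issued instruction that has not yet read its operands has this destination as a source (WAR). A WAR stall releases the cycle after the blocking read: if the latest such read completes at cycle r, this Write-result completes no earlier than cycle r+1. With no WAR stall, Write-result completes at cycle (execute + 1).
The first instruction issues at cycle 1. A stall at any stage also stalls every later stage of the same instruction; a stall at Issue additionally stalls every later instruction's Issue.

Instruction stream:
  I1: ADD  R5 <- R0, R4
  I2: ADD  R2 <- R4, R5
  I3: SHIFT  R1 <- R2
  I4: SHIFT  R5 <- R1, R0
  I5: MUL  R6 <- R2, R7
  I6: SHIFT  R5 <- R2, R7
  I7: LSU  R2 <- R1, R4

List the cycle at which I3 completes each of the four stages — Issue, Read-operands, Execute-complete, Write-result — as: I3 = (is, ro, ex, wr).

cycle 1: I1→ADD
cycle 2: I1 RO
cycle 4: I1 EX
cycle 5: I1 WR R5
cycle 6: I2→ADD
cycle 7: I2 RO; I3→SHIFT
cycle 9: I2 EX
cycle 10: I2 WR R2
cycle 11: I3 RO
cycle 12: I3 EX
cycle 13: I3 WR R1
cycle 14: I4→SHIFT
cycle 15: I4 RO; I5→MUL
cycle 16: I4 EX; I5 RO
cycle 17: I4 WR R5
cycle 18: I6→SHIFT
cycle 19: I6 RO; I7→LSU
cycle 20: I6 EX; I7 RO
cycle 21: I6 WR R5; I7 EX
cycle 22: I5 EX; I7 WR R2
cycle 23: I5 WR R6

I3 = (7, 11, 12, 13)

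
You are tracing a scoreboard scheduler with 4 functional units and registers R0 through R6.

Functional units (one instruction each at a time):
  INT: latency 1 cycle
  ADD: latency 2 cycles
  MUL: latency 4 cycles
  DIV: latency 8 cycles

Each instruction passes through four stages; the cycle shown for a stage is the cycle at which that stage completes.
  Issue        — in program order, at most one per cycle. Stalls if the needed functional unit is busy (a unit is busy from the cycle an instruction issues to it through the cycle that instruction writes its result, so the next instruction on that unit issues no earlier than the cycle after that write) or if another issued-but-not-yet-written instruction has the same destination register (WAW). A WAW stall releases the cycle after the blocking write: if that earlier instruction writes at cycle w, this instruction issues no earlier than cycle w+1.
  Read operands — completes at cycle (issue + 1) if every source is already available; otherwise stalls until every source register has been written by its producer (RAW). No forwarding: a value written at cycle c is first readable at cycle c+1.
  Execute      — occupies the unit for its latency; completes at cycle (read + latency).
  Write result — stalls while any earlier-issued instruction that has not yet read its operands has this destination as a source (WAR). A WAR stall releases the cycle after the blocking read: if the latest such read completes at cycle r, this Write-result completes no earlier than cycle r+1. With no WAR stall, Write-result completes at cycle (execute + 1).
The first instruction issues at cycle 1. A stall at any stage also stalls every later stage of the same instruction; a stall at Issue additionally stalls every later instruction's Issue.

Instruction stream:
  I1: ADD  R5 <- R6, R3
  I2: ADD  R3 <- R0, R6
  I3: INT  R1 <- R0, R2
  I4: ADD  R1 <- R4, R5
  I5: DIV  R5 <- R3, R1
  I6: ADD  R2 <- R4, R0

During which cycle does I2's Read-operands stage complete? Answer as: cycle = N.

cycle = 7

1) issue 1, read 2, done 4, write 5
2) issue 6, read 7, done 9, write 10  <struct: ADD busy until I1 writes@5>
3) issue 7, read 8, done 9, write 10
4) issue 11, read 12, done 14, write 15  <WAW R1: wait I3 write@10>
5) issue 12, read 16, done 24, write 25  <RAW R1: wait I4 write@15>
6) issue 16, read 17, done 19, write 20  <struct: ADD busy until I4 writes@15>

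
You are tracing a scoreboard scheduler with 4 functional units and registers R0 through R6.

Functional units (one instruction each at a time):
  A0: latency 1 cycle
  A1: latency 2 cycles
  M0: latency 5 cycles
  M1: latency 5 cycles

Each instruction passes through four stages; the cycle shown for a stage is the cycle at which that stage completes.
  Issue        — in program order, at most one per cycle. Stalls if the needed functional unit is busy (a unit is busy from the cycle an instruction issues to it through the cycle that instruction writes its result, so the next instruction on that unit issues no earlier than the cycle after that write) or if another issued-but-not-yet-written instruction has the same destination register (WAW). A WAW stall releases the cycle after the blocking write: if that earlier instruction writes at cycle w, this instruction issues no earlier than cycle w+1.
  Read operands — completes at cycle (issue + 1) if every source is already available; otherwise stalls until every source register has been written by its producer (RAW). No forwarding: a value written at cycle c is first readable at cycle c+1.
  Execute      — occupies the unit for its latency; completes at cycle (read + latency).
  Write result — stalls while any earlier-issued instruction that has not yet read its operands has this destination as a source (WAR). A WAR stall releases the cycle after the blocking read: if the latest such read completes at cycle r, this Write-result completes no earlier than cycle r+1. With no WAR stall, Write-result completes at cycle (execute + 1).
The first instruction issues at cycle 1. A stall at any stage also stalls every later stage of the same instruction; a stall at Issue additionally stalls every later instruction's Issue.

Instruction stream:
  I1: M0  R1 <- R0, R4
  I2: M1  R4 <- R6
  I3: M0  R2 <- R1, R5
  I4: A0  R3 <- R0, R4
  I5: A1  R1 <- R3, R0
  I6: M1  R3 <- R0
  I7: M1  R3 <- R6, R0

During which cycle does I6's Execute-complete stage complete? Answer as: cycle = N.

cycle = 20

[1] I1 issues→M0
[2] I1 reads, I2 issues→M1
[3] I2 reads
[7] I1 exec-done
[8] I1 writes R1, I2 exec-done
[9] I2 writes R4, I3 issues→M0
[10] I3 reads, I4 issues→A0
[11] I4 reads, I5 issues→A1
[12] I4 exec-done
[13] I4 writes R3
[14] I5 reads, I6 issues→M1
[15] I3 exec-done, I6 reads
[16] I3 writes R2, I5 exec-done
[17] I5 writes R1
[20] I6 exec-done
[21] I6 writes R3
[22] I7 issues→M1
[23] I7 reads
[28] I7 exec-done
[29] I7 writes R3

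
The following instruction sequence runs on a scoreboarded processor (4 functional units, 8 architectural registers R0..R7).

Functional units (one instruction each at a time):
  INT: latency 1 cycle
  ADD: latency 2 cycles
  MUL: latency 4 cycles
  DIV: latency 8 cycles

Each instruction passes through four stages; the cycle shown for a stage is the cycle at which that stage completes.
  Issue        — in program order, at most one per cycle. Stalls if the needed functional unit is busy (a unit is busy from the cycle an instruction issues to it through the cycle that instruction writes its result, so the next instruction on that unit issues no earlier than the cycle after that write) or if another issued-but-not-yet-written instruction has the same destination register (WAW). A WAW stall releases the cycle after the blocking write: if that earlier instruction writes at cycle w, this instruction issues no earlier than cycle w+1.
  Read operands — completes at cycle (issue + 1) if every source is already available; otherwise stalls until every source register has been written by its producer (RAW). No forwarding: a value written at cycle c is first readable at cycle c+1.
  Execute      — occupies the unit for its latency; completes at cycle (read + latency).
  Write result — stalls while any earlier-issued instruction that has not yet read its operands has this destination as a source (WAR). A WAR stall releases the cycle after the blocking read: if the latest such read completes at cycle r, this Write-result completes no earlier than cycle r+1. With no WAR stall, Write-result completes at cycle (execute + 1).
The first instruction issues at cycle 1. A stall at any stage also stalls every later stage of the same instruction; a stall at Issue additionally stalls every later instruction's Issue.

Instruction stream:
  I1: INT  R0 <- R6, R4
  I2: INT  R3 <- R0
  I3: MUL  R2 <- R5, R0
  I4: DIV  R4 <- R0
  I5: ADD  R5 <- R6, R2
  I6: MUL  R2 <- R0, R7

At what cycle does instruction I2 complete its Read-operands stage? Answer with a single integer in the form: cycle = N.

t=1  I1 dispatched to INT
t=2  I1 operands ready
t=3  I1 complete
t=4  R0←I1
t=5  I2 dispatched to INT
t=6  I2 operands ready, I3 dispatched to MUL
t=7  I2 complete, I3 operands ready, I4 dispatched to DIV
t=8  R3←I2, I4 operands ready, I5 dispatched to ADD
t=11  I3 complete
t=12  R2←I3
t=13  I5 operands ready, I6 dispatched to MUL
t=14  I6 operands ready
t=15  I5 complete
t=16  I4 complete, R5←I5
t=17  R4←I4
t=18  I6 complete
t=19  R2←I6

cycle = 6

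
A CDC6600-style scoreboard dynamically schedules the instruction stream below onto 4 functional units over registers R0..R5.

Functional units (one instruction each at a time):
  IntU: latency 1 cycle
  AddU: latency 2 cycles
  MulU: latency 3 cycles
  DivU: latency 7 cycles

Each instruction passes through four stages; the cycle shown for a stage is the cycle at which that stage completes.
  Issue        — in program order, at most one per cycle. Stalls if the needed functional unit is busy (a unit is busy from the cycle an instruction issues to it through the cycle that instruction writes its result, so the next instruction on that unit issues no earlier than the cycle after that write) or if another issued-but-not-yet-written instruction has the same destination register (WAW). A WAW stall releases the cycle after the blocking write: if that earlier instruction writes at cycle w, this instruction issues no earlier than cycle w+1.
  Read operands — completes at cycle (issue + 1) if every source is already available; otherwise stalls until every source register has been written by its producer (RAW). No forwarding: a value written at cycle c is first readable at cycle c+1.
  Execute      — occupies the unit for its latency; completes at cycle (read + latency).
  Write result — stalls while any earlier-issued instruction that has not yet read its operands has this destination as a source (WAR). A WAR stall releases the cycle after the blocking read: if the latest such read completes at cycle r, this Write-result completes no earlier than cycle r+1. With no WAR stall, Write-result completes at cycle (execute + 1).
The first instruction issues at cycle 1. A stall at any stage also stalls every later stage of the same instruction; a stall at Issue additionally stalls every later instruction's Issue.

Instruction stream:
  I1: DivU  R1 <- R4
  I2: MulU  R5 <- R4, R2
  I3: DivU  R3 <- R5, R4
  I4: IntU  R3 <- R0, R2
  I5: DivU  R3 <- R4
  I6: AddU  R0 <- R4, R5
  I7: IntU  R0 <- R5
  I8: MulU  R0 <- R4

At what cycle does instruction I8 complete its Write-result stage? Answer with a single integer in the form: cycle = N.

[1] I1 dispatched to DivU
[2] I1 operands ready; I2 dispatched to MulU
[3] I2 operands ready
[6] I2 complete
[7] R5←I2
[9] I1 complete
[10] R1←I1
[11] I3 dispatched to DivU
[12] I3 operands ready
[19] I3 complete
[20] R3←I3
[21] I4 dispatched to IntU
[22] I4 operands ready
[23] I4 complete
[24] R3←I4
[25] I5 dispatched to DivU
[26] I5 operands ready; I6 dispatched to AddU
[27] I6 operands ready
[29] I6 complete
[30] R0←I6
[31] I7 dispatched to IntU
[32] I7 operands ready
[33] I5 complete; I7 complete
[34] R3←I5; R0←I7
[35] I8 dispatched to MulU
[36] I8 operands ready
[39] I8 complete
[40] R0←I8

cycle = 40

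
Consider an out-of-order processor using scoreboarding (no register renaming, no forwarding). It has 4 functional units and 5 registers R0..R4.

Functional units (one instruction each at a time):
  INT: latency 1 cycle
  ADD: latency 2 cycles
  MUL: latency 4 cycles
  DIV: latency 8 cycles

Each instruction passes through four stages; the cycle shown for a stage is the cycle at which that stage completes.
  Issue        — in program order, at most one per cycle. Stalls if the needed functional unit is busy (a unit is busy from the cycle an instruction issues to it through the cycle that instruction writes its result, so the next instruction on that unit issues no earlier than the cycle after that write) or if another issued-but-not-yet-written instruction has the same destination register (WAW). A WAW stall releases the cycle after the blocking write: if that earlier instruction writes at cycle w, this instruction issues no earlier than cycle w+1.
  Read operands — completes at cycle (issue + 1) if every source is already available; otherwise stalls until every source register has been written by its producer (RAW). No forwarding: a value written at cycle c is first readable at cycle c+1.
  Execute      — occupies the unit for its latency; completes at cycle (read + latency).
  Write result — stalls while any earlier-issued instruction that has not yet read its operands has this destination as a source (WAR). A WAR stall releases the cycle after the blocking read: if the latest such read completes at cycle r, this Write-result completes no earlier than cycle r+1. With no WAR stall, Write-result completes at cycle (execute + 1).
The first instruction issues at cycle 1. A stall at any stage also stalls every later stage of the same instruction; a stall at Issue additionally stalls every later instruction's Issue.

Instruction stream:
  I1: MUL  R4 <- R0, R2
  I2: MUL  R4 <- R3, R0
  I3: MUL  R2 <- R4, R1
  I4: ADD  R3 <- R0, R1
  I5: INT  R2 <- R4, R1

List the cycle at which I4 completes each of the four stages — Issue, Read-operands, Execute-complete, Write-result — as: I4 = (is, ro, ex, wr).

I4 = (16, 17, 19, 20)

I1: IS=1 RO=2 EX=6 WR=7
I2: IS=8 RO=9 EX=13 WR=14  [struct: MUL busy until I1 writes@7]
I3: IS=15 RO=16 EX=20 WR=21  [struct: MUL busy until I2 writes@14]
I4: IS=16 RO=17 EX=19 WR=20
I5: IS=22 RO=23 EX=24 WR=25  [WAW R2: wait I3 write@21]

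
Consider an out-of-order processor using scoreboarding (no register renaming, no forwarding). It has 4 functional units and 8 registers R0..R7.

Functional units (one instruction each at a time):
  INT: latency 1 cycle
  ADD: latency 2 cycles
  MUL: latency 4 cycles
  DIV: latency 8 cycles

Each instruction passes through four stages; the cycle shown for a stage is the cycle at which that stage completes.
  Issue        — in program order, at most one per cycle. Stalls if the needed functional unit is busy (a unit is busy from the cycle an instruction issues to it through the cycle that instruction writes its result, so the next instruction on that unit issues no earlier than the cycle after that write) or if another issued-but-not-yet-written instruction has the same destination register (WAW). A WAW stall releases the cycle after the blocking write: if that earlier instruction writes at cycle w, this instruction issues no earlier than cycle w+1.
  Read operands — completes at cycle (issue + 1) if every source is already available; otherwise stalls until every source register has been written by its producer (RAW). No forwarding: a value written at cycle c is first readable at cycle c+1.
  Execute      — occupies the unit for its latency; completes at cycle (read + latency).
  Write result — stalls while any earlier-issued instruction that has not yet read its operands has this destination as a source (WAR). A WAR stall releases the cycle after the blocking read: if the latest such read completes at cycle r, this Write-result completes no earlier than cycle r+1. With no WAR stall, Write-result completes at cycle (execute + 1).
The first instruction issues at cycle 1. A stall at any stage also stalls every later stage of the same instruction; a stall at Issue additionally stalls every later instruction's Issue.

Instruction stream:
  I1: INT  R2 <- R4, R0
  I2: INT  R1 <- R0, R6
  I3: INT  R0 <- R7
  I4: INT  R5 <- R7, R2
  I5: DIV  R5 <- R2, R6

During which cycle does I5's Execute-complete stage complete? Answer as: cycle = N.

[I1] 1/2/3/4
[I2] 5/6/7/8  (struct: INT busy until I1 writes@4)
[I3] 9/10/11/12  (struct: INT busy until I2 writes@8)
[I4] 13/14/15/16  (struct: INT busy until I3 writes@12)
[I5] 17/18/26/27  (WAW R5: wait I4 write@16)

cycle = 26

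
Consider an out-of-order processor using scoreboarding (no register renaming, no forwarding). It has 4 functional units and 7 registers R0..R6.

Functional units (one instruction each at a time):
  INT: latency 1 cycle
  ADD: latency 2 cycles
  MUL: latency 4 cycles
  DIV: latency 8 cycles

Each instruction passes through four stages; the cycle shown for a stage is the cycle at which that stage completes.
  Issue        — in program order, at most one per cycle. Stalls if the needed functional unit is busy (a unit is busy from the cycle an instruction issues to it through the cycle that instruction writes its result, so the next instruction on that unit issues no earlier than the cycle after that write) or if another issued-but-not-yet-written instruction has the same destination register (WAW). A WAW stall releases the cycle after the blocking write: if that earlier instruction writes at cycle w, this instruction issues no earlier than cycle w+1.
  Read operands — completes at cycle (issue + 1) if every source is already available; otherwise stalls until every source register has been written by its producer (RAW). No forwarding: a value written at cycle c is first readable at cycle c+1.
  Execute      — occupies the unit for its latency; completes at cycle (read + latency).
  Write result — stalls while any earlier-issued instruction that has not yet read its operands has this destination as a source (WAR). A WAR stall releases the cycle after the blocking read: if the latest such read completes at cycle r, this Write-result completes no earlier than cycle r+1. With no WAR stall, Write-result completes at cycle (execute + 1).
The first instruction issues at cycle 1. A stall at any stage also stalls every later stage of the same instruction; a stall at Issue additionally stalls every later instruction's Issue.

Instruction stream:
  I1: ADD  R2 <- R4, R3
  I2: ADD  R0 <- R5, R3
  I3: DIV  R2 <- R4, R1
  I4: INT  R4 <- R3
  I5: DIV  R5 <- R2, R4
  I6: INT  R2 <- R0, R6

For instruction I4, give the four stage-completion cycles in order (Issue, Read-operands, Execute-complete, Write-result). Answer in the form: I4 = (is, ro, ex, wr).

cycle 1: I1 dispatched to ADD
cycle 2: I1 operands ready
cycle 4: I1 complete
cycle 5: R2←I1
cycle 6: I2 dispatched to ADD
cycle 7: I2 operands ready | I3 dispatched to DIV
cycle 8: I3 operands ready | I4 dispatched to INT
cycle 9: I2 complete | I4 operands ready
cycle 10: R0←I2 | I4 complete
cycle 11: R4←I4
cycle 16: I3 complete
cycle 17: R2←I3
cycle 18: I5 dispatched to DIV
cycle 19: I5 operands ready | I6 dispatched to INT
cycle 20: I6 operands ready
cycle 21: I6 complete
cycle 22: R2←I6
cycle 27: I5 complete
cycle 28: R5←I5

I4 = (8, 9, 10, 11)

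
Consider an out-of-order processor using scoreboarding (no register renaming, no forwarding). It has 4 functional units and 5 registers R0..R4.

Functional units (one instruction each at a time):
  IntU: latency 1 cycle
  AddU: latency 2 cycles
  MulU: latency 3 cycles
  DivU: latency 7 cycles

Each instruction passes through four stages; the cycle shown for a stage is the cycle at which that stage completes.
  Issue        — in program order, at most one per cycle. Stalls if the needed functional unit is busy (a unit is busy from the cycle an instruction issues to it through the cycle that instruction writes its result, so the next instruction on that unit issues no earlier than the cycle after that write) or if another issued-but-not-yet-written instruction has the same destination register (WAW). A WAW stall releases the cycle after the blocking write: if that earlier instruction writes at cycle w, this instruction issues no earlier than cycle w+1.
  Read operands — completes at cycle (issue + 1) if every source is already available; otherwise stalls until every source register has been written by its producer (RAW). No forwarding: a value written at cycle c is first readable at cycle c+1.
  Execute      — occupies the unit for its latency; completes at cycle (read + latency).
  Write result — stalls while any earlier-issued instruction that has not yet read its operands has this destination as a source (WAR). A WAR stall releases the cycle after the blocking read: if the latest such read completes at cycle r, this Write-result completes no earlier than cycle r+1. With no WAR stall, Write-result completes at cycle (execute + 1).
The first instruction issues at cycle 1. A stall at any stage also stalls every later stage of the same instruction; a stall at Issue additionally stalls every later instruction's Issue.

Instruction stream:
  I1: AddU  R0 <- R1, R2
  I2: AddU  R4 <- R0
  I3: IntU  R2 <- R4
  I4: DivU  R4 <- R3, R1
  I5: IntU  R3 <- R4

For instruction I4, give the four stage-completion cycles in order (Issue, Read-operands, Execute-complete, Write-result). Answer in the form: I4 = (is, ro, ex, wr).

I4 = (11, 12, 19, 20)

c1: I1 issues→AddU
c2: I1 reads
c4: I1 exec-done
c5: I1 writes R0
c6: I2 issues→AddU
c7: I2 reads, I3 issues→IntU
c9: I2 exec-done
c10: I2 writes R4
c11: I3 reads, I4 issues→DivU
c12: I3 exec-done, I4 reads
c13: I3 writes R2
c14: I5 issues→IntU
c19: I4 exec-done
c20: I4 writes R4
c21: I5 reads
c22: I5 exec-done
c23: I5 writes R3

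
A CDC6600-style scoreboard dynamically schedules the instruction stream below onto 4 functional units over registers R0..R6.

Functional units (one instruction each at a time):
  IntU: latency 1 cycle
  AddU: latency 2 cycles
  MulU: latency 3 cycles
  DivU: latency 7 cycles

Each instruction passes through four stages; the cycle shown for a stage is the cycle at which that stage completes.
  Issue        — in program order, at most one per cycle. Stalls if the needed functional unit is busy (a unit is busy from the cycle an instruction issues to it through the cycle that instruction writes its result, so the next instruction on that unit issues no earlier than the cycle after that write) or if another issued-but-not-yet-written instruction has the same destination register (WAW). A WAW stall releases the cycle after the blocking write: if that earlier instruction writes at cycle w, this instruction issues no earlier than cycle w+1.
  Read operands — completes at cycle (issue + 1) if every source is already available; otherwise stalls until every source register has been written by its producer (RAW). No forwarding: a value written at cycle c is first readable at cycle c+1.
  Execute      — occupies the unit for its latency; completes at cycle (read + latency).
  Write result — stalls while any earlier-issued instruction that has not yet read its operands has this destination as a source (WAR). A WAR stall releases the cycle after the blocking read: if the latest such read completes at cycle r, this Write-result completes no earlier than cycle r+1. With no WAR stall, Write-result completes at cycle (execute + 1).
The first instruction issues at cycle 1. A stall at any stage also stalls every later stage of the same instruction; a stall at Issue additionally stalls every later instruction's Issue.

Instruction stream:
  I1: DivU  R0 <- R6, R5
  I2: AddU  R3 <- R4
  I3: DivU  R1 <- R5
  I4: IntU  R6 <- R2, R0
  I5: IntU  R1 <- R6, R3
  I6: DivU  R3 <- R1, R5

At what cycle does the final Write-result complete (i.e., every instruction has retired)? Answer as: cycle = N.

cycle = 33

cycle 1: issue I1 (DivU)
cycle 2: I1 read-ops; issue I2 (AddU)
cycle 3: I2 read-ops
cycle 5: I2 finished on AddU
cycle 6: I2→R3
cycle 9: I1 finished on DivU
cycle 10: I1→R0
cycle 11: issue I3 (DivU)
cycle 12: I3 read-ops; issue I4 (IntU)
cycle 13: I4 read-ops
cycle 14: I4 finished on IntU
cycle 15: I4→R6
cycle 19: I3 finished on DivU
cycle 20: I3→R1
cycle 21: issue I5 (IntU)
cycle 22: I5 read-ops; issue I6 (DivU)
cycle 23: I5 finished on IntU
cycle 24: I5→R1
cycle 25: I6 read-ops
cycle 32: I6 finished on DivU
cycle 33: I6→R3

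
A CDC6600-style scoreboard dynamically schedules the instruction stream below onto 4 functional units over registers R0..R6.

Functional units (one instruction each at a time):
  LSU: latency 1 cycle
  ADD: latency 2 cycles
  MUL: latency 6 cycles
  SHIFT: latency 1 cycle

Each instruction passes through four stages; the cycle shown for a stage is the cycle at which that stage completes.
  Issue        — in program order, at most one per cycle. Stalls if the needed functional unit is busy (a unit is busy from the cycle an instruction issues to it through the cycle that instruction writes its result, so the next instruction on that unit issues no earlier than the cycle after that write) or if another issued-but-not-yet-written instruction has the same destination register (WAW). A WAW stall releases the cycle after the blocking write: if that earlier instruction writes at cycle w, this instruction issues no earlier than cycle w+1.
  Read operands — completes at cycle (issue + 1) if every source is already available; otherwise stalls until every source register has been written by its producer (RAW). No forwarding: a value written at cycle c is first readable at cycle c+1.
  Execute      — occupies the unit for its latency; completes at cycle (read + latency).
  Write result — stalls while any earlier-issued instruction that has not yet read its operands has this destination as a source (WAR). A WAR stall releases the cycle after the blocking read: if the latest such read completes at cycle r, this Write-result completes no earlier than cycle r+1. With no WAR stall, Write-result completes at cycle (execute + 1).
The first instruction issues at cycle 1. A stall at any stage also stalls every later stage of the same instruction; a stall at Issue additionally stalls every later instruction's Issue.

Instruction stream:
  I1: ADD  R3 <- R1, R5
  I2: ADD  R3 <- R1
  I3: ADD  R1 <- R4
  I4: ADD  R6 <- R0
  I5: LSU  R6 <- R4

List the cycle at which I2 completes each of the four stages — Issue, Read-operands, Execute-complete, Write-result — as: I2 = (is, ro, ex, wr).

[I1] 1/2/4/5
[I2] 6/7/9/10  (struct: ADD busy until I1 writes@5)
[I3] 11/12/14/15  (struct: ADD busy until I2 writes@10)
[I4] 16/17/19/20  (struct: ADD busy until I3 writes@15)
[I5] 21/22/23/24  (WAW R6: wait I4 write@20)

I2 = (6, 7, 9, 10)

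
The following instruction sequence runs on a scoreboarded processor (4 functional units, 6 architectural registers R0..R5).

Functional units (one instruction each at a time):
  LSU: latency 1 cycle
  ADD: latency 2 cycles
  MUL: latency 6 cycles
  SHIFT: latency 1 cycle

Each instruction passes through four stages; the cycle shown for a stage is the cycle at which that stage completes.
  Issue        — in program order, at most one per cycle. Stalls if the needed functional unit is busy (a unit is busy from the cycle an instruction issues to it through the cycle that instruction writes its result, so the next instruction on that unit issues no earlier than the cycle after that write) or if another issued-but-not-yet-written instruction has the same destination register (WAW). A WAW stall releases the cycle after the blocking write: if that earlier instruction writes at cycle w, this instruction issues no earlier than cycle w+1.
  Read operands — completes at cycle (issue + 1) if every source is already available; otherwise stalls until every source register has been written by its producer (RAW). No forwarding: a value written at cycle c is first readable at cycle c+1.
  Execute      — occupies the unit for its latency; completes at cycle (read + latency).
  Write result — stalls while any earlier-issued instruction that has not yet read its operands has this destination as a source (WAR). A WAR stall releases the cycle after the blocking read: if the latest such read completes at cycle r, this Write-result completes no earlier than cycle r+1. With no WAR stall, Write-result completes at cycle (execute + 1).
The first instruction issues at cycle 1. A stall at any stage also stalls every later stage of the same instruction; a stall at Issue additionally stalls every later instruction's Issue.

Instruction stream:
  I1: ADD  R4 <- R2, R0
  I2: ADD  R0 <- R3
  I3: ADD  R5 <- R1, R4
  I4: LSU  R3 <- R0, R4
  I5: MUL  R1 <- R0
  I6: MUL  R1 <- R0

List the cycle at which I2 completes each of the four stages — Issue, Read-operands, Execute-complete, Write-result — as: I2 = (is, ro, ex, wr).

I2 = (6, 7, 9, 10)

t=1  I1→ADD
t=2  I1 RO
t=4  I1 EX
t=5  I1 WR R4
t=6  I2→ADD
t=7  I2 RO
t=9  I2 EX
t=10  I2 WR R0
t=11  I3→ADD
t=12  I3 RO, I4→LSU
t=13  I4 RO, I5→MUL
t=14  I3 EX, I4 EX, I5 RO
t=15  I3 WR R5, I4 WR R3
t=20  I5 EX
t=21  I5 WR R1
t=22  I6→MUL
t=23  I6 RO
t=29  I6 EX
t=30  I6 WR R1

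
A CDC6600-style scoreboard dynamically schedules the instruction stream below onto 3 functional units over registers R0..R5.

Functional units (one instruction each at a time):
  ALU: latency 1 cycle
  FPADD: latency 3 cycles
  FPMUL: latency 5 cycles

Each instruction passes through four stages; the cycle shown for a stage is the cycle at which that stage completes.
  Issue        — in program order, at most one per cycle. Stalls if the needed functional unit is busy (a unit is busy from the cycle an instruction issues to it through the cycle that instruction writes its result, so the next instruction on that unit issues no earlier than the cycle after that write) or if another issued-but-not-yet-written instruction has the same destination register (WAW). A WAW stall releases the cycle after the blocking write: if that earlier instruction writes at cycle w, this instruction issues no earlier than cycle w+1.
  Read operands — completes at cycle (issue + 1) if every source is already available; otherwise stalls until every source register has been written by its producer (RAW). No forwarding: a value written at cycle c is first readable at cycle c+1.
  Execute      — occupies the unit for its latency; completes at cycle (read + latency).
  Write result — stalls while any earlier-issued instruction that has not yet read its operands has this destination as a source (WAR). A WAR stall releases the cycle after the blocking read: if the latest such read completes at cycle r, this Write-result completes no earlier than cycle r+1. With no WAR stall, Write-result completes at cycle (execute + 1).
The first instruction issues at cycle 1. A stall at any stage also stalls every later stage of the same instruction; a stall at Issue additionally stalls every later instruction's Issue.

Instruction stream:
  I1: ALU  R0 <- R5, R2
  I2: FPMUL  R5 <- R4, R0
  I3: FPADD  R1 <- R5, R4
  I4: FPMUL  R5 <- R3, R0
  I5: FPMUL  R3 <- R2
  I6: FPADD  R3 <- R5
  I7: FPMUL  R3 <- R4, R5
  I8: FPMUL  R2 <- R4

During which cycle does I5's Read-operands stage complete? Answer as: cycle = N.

  I1 | 1 | 2 | 3 | 4
  I2 | 2 | 5 | 10 | 11   RAW R0: wait I1 write@4
  I3 | 3 | 12 | 15 | 16   RAW R5: wait I2 write@11
  I4 | 12 | 13 | 18 | 19   struct: FPMUL busy until I2 writes@11
  I5 | 20 | 21 | 26 | 27   struct: FPMUL busy until I4 writes@19
  I6 | 28 | 29 | 32 | 33   WAW R3: wait I5 write@27
  I7 | 34 | 35 | 40 | 41   WAW R3: wait I6 write@33
  I8 | 42 | 43 | 48 | 49   struct: FPMUL busy until I7 writes@41

cycle = 21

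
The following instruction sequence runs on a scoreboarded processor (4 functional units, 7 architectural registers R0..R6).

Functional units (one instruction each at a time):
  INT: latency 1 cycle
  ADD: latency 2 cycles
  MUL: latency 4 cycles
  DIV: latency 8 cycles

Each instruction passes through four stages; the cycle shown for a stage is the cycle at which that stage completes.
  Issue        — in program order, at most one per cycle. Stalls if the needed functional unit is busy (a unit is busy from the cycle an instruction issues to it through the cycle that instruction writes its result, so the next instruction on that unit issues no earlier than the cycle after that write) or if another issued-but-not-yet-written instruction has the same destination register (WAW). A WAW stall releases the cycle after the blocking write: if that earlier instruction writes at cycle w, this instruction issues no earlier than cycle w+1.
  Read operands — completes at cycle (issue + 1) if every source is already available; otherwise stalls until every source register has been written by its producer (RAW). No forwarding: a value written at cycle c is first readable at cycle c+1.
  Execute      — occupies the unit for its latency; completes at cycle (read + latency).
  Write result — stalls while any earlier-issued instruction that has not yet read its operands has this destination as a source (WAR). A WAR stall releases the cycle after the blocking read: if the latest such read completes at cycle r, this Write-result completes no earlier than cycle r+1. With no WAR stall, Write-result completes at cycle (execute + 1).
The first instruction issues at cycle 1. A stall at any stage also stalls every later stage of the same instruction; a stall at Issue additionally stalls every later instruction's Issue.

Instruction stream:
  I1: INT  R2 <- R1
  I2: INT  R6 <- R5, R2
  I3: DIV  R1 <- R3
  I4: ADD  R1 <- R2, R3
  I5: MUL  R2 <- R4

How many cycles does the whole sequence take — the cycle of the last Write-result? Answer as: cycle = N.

  I1 | 1 | 2 | 3 | 4
  I2 | 5 | 6 | 7 | 8   struct: INT busy until I1 writes@4
  I3 | 6 | 7 | 15 | 16
  I4 | 17 | 18 | 20 | 21   WAW R1: wait I3 write@16
  I5 | 18 | 19 | 23 | 24

cycle = 24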